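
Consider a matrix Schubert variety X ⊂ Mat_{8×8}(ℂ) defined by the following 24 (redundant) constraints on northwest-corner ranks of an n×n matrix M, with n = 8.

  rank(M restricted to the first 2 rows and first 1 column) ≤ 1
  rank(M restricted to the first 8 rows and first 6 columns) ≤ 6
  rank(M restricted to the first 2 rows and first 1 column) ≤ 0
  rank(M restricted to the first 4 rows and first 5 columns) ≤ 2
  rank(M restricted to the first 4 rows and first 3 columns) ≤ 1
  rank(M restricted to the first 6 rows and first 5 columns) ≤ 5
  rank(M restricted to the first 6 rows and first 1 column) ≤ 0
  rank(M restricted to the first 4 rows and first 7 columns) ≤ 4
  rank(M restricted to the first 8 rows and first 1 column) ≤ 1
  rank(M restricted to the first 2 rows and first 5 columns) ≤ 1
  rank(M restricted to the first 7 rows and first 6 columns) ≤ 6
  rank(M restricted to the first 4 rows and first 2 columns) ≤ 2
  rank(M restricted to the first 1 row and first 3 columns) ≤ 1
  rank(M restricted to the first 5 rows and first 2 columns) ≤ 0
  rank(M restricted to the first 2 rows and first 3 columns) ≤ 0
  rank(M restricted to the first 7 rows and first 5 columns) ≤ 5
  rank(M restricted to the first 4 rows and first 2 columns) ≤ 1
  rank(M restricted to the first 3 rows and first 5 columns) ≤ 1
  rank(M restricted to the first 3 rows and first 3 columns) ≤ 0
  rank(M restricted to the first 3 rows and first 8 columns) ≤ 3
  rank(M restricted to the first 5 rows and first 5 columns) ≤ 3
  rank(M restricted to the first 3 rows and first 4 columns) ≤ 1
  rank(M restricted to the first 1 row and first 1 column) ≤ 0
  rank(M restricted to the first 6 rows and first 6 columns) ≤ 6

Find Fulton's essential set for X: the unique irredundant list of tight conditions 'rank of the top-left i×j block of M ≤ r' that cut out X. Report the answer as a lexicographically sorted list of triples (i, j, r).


Rank table r_w(8×8) implied by the 24 constraints:

  row 1: 0, 0, 0, 1, 1, 1, 1, 1
  row 2: 0, 0, 0, 1, 1, 2, 2, 2
  row 3: 0, 0, 0, 1, 1, 2, 3, 3
  row 4: 0, 0, 1, 2, 2, 3, 4, 4
  row 5: 0, 0, 1, 2, 3, 4, 5, 5
  row 6: 0, 1, 2, 3, 4, 5, 6, 6
  row 7: 1, 2, 3, 4, 5, 6, 7, 7
  row 8: 1, 2, 3, 4, 5, 6, 7, 8

hence w(1..8) = (4, 6, 7, 3, 5, 2, 1, 8).

Fulton essential set (4 of the 16 Rothe cells):

[(3, 3, 0), (3, 5, 1), (5, 2, 0), (6, 1, 0)]


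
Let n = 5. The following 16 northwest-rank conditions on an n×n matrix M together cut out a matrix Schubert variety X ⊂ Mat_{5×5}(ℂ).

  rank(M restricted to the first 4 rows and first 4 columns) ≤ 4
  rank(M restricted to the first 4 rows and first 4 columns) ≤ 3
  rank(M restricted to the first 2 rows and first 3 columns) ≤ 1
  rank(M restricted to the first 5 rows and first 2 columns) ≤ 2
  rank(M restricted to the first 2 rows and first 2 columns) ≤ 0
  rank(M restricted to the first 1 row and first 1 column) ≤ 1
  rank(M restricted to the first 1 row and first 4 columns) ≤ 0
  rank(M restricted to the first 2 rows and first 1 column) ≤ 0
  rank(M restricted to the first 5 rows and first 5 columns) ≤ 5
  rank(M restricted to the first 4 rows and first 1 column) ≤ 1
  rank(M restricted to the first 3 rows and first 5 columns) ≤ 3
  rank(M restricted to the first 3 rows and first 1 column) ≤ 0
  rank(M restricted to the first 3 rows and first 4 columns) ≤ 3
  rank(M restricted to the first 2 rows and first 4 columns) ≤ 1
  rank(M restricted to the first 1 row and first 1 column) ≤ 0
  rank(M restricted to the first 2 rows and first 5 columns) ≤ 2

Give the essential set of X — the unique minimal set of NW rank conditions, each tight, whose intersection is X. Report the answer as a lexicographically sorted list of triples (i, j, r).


The tightest implied rank at each (i,j), from the 16 conditions:

  0, 0, 0, 0, 1
  0, 0, 1, 1, 2
  0, 1, 2, 2, 3
  1, 2, 3, 3, 4
  1, 2, 3, 4, 5

the unique w with this rank table is (5, 3, 2, 1, 4).

Fulton essential set (3 of the 7 Rothe cells):

[(1, 4, 0), (2, 2, 0), (3, 1, 0)]


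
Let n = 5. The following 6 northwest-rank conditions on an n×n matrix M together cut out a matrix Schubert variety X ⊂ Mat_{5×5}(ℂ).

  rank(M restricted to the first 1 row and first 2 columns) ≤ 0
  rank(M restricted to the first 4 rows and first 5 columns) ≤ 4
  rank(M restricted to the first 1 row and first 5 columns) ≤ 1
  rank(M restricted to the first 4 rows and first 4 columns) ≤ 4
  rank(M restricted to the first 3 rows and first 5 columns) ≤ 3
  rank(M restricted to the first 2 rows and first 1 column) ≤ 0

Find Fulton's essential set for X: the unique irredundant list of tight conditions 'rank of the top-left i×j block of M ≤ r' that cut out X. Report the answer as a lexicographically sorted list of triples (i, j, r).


The tightest implied rank at each (i,j), from the 6 conditions:

  0 | 0 | 1 | 1 | 1
  0 | 1 | 2 | 2 | 2
  1 | 2 | 3 | 3 | 3
  1 | 2 | 3 | 4 | 4
  1 | 2 | 3 | 4 | 5

giving w = (3, 2, 1, 4, 5) via Δ²R.

ℓ(w)=3; the 2 essential cells (i,j,r):

[(1, 2, 0), (2, 1, 0)]


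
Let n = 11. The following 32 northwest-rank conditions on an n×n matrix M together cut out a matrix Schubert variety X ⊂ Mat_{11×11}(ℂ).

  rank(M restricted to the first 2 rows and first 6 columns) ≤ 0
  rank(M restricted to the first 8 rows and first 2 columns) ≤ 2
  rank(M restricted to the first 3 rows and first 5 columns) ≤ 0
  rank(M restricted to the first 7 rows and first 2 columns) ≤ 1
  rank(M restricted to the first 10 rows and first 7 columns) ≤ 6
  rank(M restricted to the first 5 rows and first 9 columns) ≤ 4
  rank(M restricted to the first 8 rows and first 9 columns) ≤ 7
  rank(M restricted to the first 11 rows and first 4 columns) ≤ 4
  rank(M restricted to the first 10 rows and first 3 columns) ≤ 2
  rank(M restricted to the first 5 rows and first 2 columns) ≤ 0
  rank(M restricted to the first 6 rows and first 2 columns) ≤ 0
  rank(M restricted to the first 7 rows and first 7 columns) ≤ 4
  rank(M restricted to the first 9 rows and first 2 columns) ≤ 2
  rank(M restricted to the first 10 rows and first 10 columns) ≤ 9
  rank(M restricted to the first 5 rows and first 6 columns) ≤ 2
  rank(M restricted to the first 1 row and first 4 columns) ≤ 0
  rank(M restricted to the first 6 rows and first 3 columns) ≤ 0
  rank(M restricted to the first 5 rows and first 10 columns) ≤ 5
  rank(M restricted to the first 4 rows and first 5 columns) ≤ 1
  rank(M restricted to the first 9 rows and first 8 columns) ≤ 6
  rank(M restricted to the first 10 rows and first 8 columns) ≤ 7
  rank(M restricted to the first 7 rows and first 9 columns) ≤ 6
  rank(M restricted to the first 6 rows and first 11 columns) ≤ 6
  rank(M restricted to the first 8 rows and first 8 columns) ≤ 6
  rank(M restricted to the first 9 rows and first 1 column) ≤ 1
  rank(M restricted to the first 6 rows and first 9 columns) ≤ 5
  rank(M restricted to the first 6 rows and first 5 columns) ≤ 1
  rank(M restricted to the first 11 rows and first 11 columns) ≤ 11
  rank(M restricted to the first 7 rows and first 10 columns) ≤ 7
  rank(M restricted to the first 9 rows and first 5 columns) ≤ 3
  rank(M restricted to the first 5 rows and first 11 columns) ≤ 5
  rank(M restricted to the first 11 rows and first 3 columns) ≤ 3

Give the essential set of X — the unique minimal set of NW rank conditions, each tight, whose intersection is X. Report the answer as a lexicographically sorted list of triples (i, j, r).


Computing R[i][j] = min implied NW-rank bound (n=11, 32 conditions):

  0 | 0 | 0 | 0 | 0 | 0 | 1 | 1 | 1 | 1 | 1
  0 | 0 | 0 | 0 | 0 | 0 | 1 | 2 | 2 | 2 | 2
  0 | 0 | 0 | 0 | 0 | 1 | 2 | 3 | 3 | 3 | 3
  0 | 0 | 0 | 1 | 1 | 2 | 3 | 4 | 4 | 4 | 4
  0 | 0 | 0 | 1 | 1 | 2 | 3 | 4 | 4 | 5 | 5
  0 | 0 | 0 | 1 | 1 | 2 | 3 | 4 | 5 | 6 | 6
  1 | 1 | 1 | 2 | 2 | 3 | 4 | 5 | 6 | 7 | 7
  1 | 2 | 2 | 3 | 3 | 4 | 5 | 6 | 7 | 8 | 8
  1 | 2 | 2 | 3 | 3 | 4 | 5 | 6 | 7 | 8 | 9
  1 | 2 | 2 | 3 | 4 | 5 | 6 | 7 | 8 | 9 | 10
  1 | 2 | 3 | 4 | 5 | 6 | 7 | 8 | 9 | 10 | 11

giving w = (7, 8, 6, 4, 10, 9, 1, 2, 11, 5, 3) via Δ²R.

ℓ(w)=32; the 7 essential cells (i,j,r):

[(2, 6, 0), (3, 5, 0), (5, 9, 4), (6, 3, 0), (6, 5, 1), (9, 5, 3), (10, 3, 2)]


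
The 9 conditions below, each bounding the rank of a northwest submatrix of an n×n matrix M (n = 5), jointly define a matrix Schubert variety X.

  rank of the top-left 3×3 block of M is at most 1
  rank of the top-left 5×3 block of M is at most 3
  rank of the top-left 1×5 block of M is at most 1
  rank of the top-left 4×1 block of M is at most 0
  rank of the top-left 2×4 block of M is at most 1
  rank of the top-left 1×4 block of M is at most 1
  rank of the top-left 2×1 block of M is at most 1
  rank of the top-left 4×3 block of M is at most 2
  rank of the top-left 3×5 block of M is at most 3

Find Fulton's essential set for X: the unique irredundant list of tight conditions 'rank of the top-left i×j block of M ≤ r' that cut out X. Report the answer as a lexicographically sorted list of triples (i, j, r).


Reconstructing r_w from the 9 given conditions:

  R[1]: 0, 1, 1, 1, 1
  R[2]: 0, 1, 1, 1, 2
  R[3]: 0, 1, 1, 2, 3
  R[4]: 0, 1, 2, 3, 4
  R[5]: 1, 2, 3, 4, 5

giving w = (2, 5, 4, 3, 1) via Δ²R.

Rothe diagram D(w) (7 cells), 3 SE-corners (essential conditions):

[(2, 4, 1), (3, 3, 1), (4, 1, 0)]


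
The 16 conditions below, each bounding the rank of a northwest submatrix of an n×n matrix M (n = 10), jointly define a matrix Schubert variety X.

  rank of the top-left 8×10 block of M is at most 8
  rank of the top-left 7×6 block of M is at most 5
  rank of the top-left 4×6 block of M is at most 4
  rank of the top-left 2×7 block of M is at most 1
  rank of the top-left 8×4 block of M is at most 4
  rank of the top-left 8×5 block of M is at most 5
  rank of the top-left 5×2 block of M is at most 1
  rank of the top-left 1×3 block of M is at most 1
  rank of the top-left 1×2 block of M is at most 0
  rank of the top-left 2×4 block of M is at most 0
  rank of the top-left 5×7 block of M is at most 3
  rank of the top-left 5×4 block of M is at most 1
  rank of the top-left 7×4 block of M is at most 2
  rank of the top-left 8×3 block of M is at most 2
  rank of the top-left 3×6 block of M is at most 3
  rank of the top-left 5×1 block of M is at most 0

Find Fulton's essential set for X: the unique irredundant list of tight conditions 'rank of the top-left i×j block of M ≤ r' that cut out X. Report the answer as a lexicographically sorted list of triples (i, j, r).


Propagating the 16 rank bounds to every northwest block:

  0  0  0  0  1  1  1  1  1  1
  0  0  0  0  1  1  1  2  2  2
  0  1  1  1  2  2  2  3  3  3
  0  1  1  1  2  3  3  4  4  4
  0  1  1  1  2  3  3  4  5  5
  1  2  2  2  3  4  4  5  6  6
  1  2  2  2  3  4  5  6  7  7
  1  2  2  3  4  5  6  7  8  8
  1  2  3  4  5  6  7  8  9  9
  1  2  3  4  5  6  7  8  9  10

hence w(1..10) = (5, 8, 2, 6, 9, 1, 7, 4, 3, 10).

|D(w)|=21, |Ess(w)|=7:

[(2, 4, 0), (2, 7, 1), (5, 1, 0), (5, 4, 1), (5, 7, 3), (7, 4, 2), (8, 3, 2)]


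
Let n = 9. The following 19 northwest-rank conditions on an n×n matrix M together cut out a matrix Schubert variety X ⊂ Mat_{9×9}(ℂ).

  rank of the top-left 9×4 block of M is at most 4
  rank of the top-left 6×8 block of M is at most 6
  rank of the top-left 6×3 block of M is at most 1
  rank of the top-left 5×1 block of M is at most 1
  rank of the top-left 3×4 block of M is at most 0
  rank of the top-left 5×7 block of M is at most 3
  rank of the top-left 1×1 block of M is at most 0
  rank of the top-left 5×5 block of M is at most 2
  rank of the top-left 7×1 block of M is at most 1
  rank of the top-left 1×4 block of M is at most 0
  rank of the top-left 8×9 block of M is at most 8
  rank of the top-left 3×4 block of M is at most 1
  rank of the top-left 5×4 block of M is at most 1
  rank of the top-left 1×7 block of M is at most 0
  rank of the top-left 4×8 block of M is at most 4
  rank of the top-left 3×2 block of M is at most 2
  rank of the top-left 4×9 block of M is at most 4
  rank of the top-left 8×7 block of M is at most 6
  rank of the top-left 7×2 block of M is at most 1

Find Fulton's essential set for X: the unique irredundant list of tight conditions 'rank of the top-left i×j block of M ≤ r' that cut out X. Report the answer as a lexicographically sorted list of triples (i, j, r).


Reconstructing r_w from the 19 given conditions:

  row 1: 0 | 0 | 0 | 0 | 0 | 0 | 0 | 1 | 1
  row 2: 0 | 0 | 0 | 0 | 1 | 1 | 1 | 2 | 2
  row 3: 0 | 0 | 0 | 0 | 1 | 2 | 2 | 3 | 3
  row 4: 1 | 1 | 1 | 1 | 2 | 3 | 3 | 4 | 4
  row 5: 1 | 1 | 1 | 1 | 2 | 3 | 3 | 4 | 5
  row 6: 1 | 1 | 1 | 2 | 3 | 4 | 4 | 5 | 6
  row 7: 1 | 1 | 2 | 3 | 4 | 5 | 5 | 6 | 7
  row 8: 1 | 2 | 3 | 4 | 5 | 6 | 6 | 7 | 8
  row 9: 1 | 2 | 3 | 4 | 5 | 6 | 7 | 8 | 9

hence w(1..9) = (8, 5, 6, 1, 9, 4, 3, 2, 7).

6 SE-corners of the 22-cell Rothe diagram give Ess(w):

[(1, 7, 0), (3, 4, 0), (5, 4, 1), (5, 7, 3), (6, 3, 1), (7, 2, 1)]


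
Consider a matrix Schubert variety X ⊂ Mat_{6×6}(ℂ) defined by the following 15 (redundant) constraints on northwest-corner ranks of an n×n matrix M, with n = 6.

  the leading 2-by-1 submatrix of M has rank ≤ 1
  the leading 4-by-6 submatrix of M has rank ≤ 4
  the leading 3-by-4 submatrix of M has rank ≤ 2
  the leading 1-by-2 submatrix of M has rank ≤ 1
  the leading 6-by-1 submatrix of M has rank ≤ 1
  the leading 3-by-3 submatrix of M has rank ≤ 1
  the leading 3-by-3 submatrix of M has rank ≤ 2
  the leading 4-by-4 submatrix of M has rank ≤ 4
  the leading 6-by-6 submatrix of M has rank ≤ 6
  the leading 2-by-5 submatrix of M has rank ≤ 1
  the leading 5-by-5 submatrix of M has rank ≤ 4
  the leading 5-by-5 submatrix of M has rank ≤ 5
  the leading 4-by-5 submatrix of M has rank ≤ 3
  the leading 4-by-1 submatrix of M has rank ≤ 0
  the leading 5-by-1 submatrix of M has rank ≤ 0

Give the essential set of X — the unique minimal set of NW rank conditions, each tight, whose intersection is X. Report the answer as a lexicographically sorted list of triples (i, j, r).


Recovering R(i,j) via the rank-extension bound from the 15 conditions:

  0, 1, 1, 1, 1, 1
  0, 1, 1, 1, 1, 2
  0, 1, 1, 2, 2, 3
  0, 1, 2, 3, 3, 4
  0, 1, 2, 3, 4, 5
  1, 2, 3, 4, 5, 6

the unique w with this rank table is (2, 6, 4, 3, 5, 1).

Rothe diagram D(w) (9 cells), 3 SE-corners (essential conditions):

[(2, 5, 1), (3, 3, 1), (5, 1, 0)]


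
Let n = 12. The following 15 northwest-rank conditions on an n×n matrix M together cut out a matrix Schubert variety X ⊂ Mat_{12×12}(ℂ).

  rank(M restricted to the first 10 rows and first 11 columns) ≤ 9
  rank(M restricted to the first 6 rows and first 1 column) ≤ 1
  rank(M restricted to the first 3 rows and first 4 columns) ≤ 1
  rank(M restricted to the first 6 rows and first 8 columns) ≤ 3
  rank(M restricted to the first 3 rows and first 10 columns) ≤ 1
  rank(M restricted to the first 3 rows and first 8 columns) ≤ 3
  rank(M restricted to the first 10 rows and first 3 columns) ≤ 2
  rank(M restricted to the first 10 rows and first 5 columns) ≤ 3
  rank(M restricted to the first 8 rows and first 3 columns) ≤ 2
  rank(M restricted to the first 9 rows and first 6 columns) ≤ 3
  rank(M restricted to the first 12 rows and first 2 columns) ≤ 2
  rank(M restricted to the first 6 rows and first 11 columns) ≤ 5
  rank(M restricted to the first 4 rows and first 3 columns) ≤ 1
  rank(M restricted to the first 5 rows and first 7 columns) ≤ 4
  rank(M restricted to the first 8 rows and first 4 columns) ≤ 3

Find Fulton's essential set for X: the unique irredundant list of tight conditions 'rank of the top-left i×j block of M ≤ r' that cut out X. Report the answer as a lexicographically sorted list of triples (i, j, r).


Rank table r_w(12×12) implied by the 15 constraints:

  1 | 1 | 1 | 1 | 1 | 1 | 1 | 1 | 1 | 1 | 1 | 1
  1 | 1 | 1 | 1 | 1 | 1 | 1 | 1 | 1 | 1 | 2 | 2
  1 | 1 | 1 | 1 | 1 | 1 | 1 | 1 | 1 | 1 | 2 | 3
  1 | 1 | 1 | 2 | 2 | 2 | 2 | 2 | 2 | 2 | 3 | 4
  1 | 2 | 2 | 3 | 3 | 3 | 3 | 3 | 3 | 3 | 4 | 5
  1 | 2 | 2 | 3 | 3 | 3 | 3 | 3 | 4 | 4 | 5 | 6
  1 | 2 | 2 | 3 | 3 | 3 | 4 | 4 | 5 | 5 | 6 | 7
  1 | 2 | 2 | 3 | 3 | 3 | 4 | 5 | 6 | 6 | 7 | 8
  1 | 2 | 2 | 3 | 3 | 3 | 4 | 5 | 6 | 7 | 8 | 9
  1 | 2 | 2 | 3 | 3 | 4 | 5 | 6 | 7 | 8 | 9 | 10
  1 | 2 | 3 | 4 | 4 | 5 | 6 | 7 | 8 | 9 | 10 | 11
  1 | 2 | 3 | 4 | 5 | 6 | 7 | 8 | 9 | 10 | 11 | 12

giving w = (1, 11, 12, 4, 2, 9, 7, 8, 10, 6, 3, 5) via Δ²R.

Fulton essential set (6 of the 36 Rothe cells):

[(3, 10, 1), (4, 3, 1), (6, 8, 3), (9, 6, 3), (10, 3, 2), (10, 5, 3)]


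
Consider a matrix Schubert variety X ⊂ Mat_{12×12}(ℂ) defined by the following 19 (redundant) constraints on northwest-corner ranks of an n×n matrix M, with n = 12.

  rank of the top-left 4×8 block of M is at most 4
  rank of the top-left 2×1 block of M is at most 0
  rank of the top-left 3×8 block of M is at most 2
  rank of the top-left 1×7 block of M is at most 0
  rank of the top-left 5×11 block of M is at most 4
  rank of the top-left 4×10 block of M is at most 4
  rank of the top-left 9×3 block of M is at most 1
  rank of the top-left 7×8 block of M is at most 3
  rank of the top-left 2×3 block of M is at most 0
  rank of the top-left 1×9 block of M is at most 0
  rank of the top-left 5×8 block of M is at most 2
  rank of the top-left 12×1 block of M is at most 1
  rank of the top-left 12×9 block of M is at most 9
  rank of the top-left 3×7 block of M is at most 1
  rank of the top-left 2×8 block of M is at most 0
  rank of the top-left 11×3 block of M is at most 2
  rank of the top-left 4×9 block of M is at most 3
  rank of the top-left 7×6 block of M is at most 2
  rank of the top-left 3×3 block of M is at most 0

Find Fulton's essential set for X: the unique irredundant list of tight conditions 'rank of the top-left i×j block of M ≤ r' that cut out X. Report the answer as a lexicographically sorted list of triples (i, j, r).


Propagating the 19 rank bounds to every northwest block:

  R[1]: 0 | 0 | 0 | 0 | 0 | 0 | 0 | 0 | 0 | 1 | 1 | 1
  R[2]: 0 | 0 | 0 | 0 | 0 | 0 | 0 | 0 | 1 | 2 | 2 | 2
  R[3]: 0 | 0 | 0 | 1 | 1 | 1 | 1 | 1 | 2 | 3 | 3 | 3
  R[4]: 1 | 1 | 1 | 2 | 2 | 2 | 2 | 2 | 3 | 4 | 4 | 4
  R[5]: 1 | 1 | 1 | 2 | 2 | 2 | 2 | 2 | 3 | 4 | 4 | 5
  R[6]: 1 | 1 | 1 | 2 | 2 | 2 | 3 | 3 | 4 | 5 | 5 | 6
  R[7]: 1 | 1 | 1 | 2 | 2 | 2 | 3 | 3 | 4 | 5 | 6 | 7
  R[8]: 1 | 1 | 1 | 2 | 3 | 3 | 4 | 4 | 5 | 6 | 7 | 8
  R[9]: 1 | 1 | 1 | 2 | 3 | 4 | 5 | 5 | 6 | 7 | 8 | 9
  R[10]: 1 | 2 | 2 | 3 | 4 | 5 | 6 | 6 | 7 | 8 | 9 | 10
  R[11]: 1 | 2 | 2 | 3 | 4 | 5 | 6 | 7 | 8 | 9 | 10 | 11
  R[12]: 1 | 2 | 3 | 4 | 5 | 6 | 7 | 8 | 9 | 10 | 11 | 12

hence w(1..12) = (10, 9, 4, 1, 12, 7, 11, 5, 6, 2, 8, 3).

9 SE-corners of the 41-cell Rothe diagram give Ess(w):

[(1, 9, 0), (2, 8, 0), (3, 3, 0), (5, 8, 2), (5, 11, 4), (7, 6, 2), (7, 8, 3), (9, 3, 1), (11, 3, 2)]


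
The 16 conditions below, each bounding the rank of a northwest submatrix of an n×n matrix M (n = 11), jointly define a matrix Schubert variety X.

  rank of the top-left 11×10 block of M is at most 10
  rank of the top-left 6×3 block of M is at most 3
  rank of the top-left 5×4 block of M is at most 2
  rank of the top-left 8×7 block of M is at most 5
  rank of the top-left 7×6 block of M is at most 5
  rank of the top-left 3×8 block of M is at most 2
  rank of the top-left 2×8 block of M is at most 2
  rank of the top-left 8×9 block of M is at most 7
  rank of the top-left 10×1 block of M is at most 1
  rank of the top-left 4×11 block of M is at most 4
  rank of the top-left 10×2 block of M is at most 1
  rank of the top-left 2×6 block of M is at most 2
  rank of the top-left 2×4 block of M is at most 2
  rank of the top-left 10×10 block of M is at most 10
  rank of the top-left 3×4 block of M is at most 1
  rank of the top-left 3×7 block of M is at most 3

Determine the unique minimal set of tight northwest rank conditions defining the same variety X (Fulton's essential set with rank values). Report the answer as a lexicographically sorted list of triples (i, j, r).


Recovering R(i,j) via the rank-extension bound from the 16 conditions:

  R[1]: 1 | 1 | 1 | 1 | 1 | 1 | 1 | 1 | 1 | 1 | 1
  R[2]: 1 | 1 | 1 | 1 | 2 | 2 | 2 | 2 | 2 | 2 | 2
  R[3]: 1 | 1 | 1 | 1 | 2 | 2 | 2 | 2 | 3 | 3 | 3
  R[4]: 1 | 1 | 2 | 2 | 3 | 3 | 3 | 3 | 4 | 4 | 4
  R[5]: 1 | 1 | 2 | 2 | 3 | 4 | 4 | 4 | 5 | 5 | 5
  R[6]: 1 | 1 | 2 | 3 | 4 | 5 | 5 | 5 | 6 | 6 | 6
  R[7]: 1 | 1 | 2 | 3 | 4 | 5 | 5 | 6 | 7 | 7 | 7
  R[8]: 1 | 1 | 2 | 3 | 4 | 5 | 5 | 6 | 7 | 8 | 8
  R[9]: 1 | 1 | 2 | 3 | 4 | 5 | 6 | 7 | 8 | 9 | 9
  R[10]: 1 | 1 | 2 | 3 | 4 | 5 | 6 | 7 | 8 | 9 | 10
  R[11]: 1 | 2 | 3 | 4 | 5 | 6 | 7 | 8 | 9 | 10 | 11

hence w(1..11) = (1, 5, 9, 3, 6, 4, 8, 10, 7, 11, 2).

5 SE-corners of the 19-cell Rothe diagram give Ess(w):

[(3, 4, 1), (3, 8, 2), (5, 4, 2), (8, 7, 5), (10, 2, 1)]


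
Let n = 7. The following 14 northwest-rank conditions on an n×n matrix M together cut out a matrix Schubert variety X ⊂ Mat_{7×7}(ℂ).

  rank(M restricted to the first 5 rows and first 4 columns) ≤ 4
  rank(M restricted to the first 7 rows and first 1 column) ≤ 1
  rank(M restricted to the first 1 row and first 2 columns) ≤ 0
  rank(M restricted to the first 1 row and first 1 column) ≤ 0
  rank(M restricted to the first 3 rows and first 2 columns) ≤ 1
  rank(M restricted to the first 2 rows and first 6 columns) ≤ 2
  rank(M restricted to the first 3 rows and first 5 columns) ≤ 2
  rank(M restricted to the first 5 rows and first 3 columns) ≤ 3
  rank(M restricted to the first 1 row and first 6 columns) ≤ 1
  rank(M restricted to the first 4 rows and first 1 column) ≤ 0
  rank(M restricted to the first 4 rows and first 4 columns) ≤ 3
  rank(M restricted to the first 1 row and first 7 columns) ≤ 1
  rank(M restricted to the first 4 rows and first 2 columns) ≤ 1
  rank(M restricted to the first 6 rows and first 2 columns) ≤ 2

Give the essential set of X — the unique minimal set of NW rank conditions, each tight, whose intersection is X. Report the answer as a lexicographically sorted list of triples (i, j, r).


The tightest implied rank at each (i,j), from the 14 conditions:

  R[1]: 0  0  1  1  1  1  1
  R[2]: 0  1  2  2  2  2  2
  R[3]: 0  1  2  2  2  3  3
  R[4]: 0  1  2  3  3  4  4
  R[5]: 1  2  3  4  4  5  5
  R[6]: 1  2  3  4  5  6  6
  R[7]: 1  2  3  4  5  6  7

reading off 1-entries of Δ²R: w = (3, 2, 6, 4, 1, 5, 7).

|D(w)|=7, |Ess(w)|=3:

[(1, 2, 0), (3, 5, 2), (4, 1, 0)]


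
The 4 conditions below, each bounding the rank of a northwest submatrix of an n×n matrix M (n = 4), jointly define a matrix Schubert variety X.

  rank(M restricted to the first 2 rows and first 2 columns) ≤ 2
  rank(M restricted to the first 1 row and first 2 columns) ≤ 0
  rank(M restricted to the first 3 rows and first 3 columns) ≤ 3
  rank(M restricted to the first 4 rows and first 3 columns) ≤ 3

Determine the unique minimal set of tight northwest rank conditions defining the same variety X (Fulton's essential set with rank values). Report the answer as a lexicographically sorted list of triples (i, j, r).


The tightest implied rank at each (i,j), from the 4 conditions:

  row 1: 0 | 0 | 1 | 1
  row 2: 1 | 1 | 2 | 2
  row 3: 1 | 2 | 3 | 3
  row 4: 1 | 2 | 3 | 4

reading off 1-entries of Δ²R: w = (3, 1, 2, 4).

Rothe diagram D(w) (2 cells), 1 SE-corner (essential condition):

[(1, 2, 0)]


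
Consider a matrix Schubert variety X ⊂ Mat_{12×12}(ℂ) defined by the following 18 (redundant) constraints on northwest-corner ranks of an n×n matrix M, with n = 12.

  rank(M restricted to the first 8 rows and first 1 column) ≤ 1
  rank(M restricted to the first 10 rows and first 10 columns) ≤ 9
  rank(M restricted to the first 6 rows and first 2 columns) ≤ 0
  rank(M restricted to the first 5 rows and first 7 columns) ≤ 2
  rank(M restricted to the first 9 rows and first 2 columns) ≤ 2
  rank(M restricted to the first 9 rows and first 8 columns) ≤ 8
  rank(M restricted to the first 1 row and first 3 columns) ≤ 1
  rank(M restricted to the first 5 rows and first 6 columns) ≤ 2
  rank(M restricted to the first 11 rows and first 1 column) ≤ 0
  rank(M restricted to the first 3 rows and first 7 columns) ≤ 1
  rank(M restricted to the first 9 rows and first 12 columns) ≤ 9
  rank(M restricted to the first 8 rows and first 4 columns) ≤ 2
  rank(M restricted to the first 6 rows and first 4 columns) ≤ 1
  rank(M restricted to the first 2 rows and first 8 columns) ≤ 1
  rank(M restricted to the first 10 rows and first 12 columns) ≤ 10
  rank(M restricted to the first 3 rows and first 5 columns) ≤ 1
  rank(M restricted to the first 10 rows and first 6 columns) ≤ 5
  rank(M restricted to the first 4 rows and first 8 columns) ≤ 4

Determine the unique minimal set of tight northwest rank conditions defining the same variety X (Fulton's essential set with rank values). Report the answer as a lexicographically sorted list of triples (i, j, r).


Propagating the 18 rank bounds to every northwest block:

  row 1: 0 0 1 1 1 1 1 1 1 1 1 1
  row 2: 0 0 1 1 1 1 1 1 2 2 2 2
  row 3: 0 0 1 1 1 1 1 2 3 3 3 3
  row 4: 0 0 1 1 2 2 2 3 4 4 4 4
  row 5: 0 0 1 1 2 2 2 3 4 5 5 5
  row 6: 0 0 1 1 2 3 3 4 5 6 6 6
  row 7: 0 1 2 2 3 4 4 5 6 7 7 7
  row 8: 0 1 2 2 3 4 5 6 7 8 8 8
  row 9: 0 1 2 3 4 5 6 7 8 9 9 9
  row 10: 0 1 2 3 4 5 6 7 8 9 10 10
  row 11: 0 1 2 3 4 5 6 7 8 9 10 11
  row 12: 1 2 3 4 5 6 7 8 9 10 11 12

second differences of R give the permutation w = (3, 9, 8, 5, 10, 6, 2, 7, 4, 11, 12, 1).

Fulton essential set (7 of the 32 Rothe cells):

[(2, 8, 1), (3, 7, 1), (5, 7, 2), (6, 2, 0), (6, 4, 1), (8, 4, 2), (11, 1, 0)]


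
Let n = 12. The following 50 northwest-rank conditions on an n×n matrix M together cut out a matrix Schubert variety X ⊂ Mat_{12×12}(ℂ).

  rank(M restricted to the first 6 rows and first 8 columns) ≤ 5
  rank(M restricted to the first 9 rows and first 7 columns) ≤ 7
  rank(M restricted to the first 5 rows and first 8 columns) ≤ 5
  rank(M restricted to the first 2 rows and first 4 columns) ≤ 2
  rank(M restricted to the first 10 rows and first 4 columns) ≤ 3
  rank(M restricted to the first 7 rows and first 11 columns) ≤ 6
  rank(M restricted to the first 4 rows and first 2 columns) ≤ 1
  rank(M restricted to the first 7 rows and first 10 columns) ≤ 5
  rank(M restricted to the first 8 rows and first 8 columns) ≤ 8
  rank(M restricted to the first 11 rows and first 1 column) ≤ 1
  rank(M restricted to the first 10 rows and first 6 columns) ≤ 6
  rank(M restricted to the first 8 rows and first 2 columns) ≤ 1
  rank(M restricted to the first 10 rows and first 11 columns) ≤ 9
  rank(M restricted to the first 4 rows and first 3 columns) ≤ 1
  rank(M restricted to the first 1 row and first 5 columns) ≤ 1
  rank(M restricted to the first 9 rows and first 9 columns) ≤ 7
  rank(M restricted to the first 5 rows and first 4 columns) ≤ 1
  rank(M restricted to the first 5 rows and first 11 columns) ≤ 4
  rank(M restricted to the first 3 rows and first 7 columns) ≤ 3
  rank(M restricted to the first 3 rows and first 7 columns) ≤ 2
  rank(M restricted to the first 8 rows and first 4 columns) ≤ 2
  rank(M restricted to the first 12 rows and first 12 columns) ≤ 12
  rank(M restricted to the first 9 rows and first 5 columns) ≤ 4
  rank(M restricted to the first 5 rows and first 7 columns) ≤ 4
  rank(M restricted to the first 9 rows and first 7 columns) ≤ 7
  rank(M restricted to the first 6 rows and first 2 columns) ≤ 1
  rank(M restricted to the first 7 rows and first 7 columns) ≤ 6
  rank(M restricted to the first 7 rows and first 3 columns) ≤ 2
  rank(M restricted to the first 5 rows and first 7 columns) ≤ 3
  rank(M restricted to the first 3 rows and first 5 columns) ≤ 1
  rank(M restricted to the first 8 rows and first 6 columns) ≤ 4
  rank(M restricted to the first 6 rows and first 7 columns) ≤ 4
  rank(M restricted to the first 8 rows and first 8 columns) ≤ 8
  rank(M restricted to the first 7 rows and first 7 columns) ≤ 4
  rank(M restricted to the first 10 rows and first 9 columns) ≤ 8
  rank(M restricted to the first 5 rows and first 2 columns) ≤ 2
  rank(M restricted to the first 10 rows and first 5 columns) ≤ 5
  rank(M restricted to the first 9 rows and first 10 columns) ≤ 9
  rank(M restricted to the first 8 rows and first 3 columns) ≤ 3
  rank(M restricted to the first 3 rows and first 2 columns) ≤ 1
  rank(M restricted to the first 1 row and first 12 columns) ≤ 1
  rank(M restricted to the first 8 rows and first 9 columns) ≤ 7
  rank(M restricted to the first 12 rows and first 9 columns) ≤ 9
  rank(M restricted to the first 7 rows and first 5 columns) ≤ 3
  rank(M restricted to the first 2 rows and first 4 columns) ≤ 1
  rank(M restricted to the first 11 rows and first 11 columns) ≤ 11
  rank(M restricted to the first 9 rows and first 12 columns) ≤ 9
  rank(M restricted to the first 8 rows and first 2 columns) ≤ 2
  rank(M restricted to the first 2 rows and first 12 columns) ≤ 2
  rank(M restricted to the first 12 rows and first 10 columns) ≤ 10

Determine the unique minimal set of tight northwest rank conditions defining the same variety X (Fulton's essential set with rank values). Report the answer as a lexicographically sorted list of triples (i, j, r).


Recovering R(i,j) via the rank-extension bound from the 50 conditions:

  R[1]: 1  1  1  1  1  1  1  1  1  1  1  1
  R[2]: 1  1  1  1  1  2  2  2  2  2  2  2
  R[3]: 1  1  1  1  1  2  2  3  3  3  3  3
  R[4]: 1  1  1  1  2  3  3  4  4  4  4  4
  R[5]: 1  1  1  1  2  3  3  4  4  4  4  5
  R[6]: 1  1  2  2  3  4  4  5  5  5  5  6
  R[7]: 1  1  2  2  3  4  4  5  5  5  6  7
  R[8]: 1  1  2  2  3  4  5  6  6  6  7  8
  R[9]: 1  2  3  3  4  5  6  7  7  7  8  9
  R[10]: 1  2  3  3  4  5  6  7  8  8  9  10
  R[11]: 1  2  3  4  5  6  7  8  9  9  10  11
  R[12]: 1  2  3  4  5  6  7  8  9  10  11  12

so w = (1, 6, 8, 5, 12, 3, 11, 7, 2, 9, 4, 10).

10 SE-corners of the 28-cell Rothe diagram give Ess(w):

[(3, 5, 1), (3, 7, 2), (5, 4, 1), (5, 7, 3), (5, 11, 4), (7, 7, 4), (7, 10, 5), (8, 2, 1), (8, 4, 2), (10, 4, 3)]


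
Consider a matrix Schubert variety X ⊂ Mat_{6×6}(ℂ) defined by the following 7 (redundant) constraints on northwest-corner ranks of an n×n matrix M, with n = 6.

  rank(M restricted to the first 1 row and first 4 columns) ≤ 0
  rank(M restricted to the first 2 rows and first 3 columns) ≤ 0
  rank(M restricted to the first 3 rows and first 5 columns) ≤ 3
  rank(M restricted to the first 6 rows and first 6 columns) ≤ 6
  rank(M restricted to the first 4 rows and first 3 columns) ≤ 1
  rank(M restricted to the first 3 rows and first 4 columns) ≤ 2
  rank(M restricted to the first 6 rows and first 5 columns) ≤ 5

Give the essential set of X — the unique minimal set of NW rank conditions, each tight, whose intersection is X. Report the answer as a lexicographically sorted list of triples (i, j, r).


Computing R[i][j] = min implied NW-rank bound (n=6, 7 conditions):

  i=1: 0  0  0  0  1  1
  i=2: 0  0  0  1  2  2
  i=3: 1  1  1  2  3  3
  i=4: 1  1  1  2  3  4
  i=5: 1  2  2  3  4  5
  i=6: 1  2  3  4  5  6

hence w(1..6) = (5, 4, 1, 6, 2, 3).

ℓ(w)=9; the 3 essential cells (i,j,r):

[(1, 4, 0), (2, 3, 0), (4, 3, 1)]


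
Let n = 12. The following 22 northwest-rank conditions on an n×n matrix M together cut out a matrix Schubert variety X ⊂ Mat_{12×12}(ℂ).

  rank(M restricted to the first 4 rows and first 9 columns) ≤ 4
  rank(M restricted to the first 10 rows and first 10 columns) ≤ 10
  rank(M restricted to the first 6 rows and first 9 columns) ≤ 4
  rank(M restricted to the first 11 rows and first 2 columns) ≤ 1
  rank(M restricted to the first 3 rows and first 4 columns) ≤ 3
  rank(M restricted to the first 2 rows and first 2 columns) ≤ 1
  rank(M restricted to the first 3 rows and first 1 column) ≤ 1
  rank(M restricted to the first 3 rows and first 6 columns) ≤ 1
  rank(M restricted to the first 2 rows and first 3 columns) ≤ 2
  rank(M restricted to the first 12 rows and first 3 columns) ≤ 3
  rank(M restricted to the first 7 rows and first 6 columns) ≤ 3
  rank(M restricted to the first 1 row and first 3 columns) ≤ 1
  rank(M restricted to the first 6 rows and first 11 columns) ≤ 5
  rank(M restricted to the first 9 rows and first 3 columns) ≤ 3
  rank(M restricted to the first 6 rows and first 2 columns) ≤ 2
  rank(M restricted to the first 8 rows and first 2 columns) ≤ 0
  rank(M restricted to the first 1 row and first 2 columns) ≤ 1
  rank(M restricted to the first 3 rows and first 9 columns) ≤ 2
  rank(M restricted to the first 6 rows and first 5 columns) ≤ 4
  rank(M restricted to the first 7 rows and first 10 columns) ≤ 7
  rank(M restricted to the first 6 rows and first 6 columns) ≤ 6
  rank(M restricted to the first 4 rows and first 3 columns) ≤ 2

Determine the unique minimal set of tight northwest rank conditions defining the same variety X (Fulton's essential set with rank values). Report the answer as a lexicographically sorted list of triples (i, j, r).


Computing R[i][j] = min implied NW-rank bound (n=12, 22 conditions):

  i=1: 0 0 1 1 1 1 1 1 1 1 1 1
  i=2: 0 0 1 1 1 1 2 2 2 2 2 2
  i=3: 0 0 1 1 1 1 2 2 2 3 3 3
  i=4: 0 0 1 2 2 2 3 3 3 4 4 4
  i=5: 0 0 1 2 3 3 4 4 4 5 5 5
  i=6: 0 0 1 2 3 3 4 4 4 5 5 6
  i=7: 0 0 1 2 3 3 4 5 5 6 6 7
  i=8: 0 0 1 2 3 4 5 6 6 7 7 8
  i=9: 1 1 2 3 4 5 6 7 7 8 8 9
  i=10: 1 1 2 3 4 5 6 7 8 9 9 10
  i=11: 1 1 2 3 4 5 6 7 8 9 10 11
  i=12: 1 2 3 4 5 6 7 8 9 10 11 12

reading off 1-entries of Δ²R: w = (3, 7, 10, 4, 5, 12, 8, 6, 1, 9, 11, 2).

7 SE-corners of the 31-cell Rothe diagram give Ess(w):

[(3, 6, 1), (3, 9, 2), (6, 9, 4), (6, 11, 5), (7, 6, 3), (8, 2, 0), (11, 2, 1)]


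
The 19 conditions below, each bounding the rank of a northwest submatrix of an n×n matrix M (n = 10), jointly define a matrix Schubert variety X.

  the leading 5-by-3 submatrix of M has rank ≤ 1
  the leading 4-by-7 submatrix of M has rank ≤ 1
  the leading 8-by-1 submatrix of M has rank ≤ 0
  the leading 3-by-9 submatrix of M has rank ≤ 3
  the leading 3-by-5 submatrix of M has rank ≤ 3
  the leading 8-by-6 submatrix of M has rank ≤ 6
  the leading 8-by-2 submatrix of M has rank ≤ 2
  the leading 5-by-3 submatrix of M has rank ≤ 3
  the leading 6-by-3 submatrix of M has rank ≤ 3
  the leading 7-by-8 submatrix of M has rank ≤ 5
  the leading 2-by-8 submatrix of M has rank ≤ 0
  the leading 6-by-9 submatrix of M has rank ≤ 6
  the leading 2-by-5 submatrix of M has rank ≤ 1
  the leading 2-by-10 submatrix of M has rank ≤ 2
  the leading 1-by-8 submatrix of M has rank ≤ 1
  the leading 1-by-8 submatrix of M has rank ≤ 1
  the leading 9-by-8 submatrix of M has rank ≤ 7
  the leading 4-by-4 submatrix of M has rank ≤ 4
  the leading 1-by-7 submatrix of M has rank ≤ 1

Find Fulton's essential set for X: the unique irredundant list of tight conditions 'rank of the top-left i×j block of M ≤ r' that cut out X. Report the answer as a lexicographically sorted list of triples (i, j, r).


Reconstructing r_w from the 19 given conditions:

  row 1: 0  0  0  0  0  0  0  0  1  1
  row 2: 0  0  0  0  0  0  0  0  1  2
  row 3: 0  1  1  1  1  1  1  1  2  3
  row 4: 0  1  1  1  1  1  1  2  3  4
  row 5: 0  1  1  2  2  2  2  3  4  5
  row 6: 0  1  2  3  3  3  3  4  5  6
  row 7: 0  1  2  3  4  4  4  5  6  7
  row 8: 0  1  2  3  4  5  5  6  7  8
  row 9: 1  2  3  4  5  6  6  7  8  9
  row 10: 1  2  3  4  5  6  7  8  9  10

second differences of R give the permutation w = (9, 10, 2, 8, 4, 3, 5, 6, 1, 7).

ℓ(w)=28; the 4 essential cells (i,j,r):

[(2, 8, 0), (4, 7, 1), (5, 3, 1), (8, 1, 0)]


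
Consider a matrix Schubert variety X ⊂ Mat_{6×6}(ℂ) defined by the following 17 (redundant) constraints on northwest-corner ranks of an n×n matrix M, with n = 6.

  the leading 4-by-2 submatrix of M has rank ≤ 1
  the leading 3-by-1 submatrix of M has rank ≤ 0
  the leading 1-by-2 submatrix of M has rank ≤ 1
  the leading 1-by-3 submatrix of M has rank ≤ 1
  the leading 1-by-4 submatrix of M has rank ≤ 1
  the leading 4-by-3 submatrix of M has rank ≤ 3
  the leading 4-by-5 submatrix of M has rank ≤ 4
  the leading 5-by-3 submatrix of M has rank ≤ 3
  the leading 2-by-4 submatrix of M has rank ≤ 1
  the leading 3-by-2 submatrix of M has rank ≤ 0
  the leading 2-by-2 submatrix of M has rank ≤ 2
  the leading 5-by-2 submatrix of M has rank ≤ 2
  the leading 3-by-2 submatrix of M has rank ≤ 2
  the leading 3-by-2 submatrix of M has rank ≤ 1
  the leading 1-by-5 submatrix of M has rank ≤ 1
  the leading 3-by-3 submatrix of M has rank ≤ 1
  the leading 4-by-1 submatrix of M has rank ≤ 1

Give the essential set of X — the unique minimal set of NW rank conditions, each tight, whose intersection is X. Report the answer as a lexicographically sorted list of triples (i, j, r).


Rank table r_w(6×6) implied by the 17 constraints:

  i=1: 0 0 1 1 1 1
  i=2: 0 0 1 1 2 2
  i=3: 0 0 1 2 3 3
  i=4: 1 1 2 3 4 4
  i=5: 1 2 3 4 5 5
  i=6: 1 2 3 4 5 6

hence w(1..6) = (3, 5, 4, 1, 2, 6).

D(w) has 7 cells with 2 SE-corners; essential set:

[(2, 4, 1), (3, 2, 0)]


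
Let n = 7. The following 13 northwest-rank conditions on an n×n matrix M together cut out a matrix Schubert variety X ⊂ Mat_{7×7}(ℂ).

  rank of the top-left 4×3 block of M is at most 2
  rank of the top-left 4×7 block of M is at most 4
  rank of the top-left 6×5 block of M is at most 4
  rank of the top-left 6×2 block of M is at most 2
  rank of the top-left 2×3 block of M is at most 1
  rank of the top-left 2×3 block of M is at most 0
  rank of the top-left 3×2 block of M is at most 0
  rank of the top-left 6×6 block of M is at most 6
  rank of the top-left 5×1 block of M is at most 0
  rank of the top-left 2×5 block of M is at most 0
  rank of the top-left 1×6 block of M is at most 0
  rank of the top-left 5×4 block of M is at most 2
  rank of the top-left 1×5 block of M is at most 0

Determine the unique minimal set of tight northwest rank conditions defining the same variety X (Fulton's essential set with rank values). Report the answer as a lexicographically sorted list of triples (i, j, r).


Propagating the 13 rank bounds to every northwest block:

  0 | 0 | 0 | 0 | 0 | 0 | 1
  0 | 0 | 0 | 0 | 0 | 1 | 2
  0 | 0 | 1 | 1 | 1 | 2 | 3
  0 | 1 | 2 | 2 | 2 | 3 | 4
  0 | 1 | 2 | 2 | 3 | 4 | 5
  1 | 2 | 3 | 3 | 4 | 5 | 6
  1 | 2 | 3 | 4 | 5 | 6 | 7

reading off 1-entries of Δ²R: w = (7, 6, 3, 2, 5, 1, 4).

D(w) has 16 cells with 5 SE-corners; essential set:

[(1, 6, 0), (2, 5, 0), (3, 2, 0), (5, 1, 0), (5, 4, 2)]


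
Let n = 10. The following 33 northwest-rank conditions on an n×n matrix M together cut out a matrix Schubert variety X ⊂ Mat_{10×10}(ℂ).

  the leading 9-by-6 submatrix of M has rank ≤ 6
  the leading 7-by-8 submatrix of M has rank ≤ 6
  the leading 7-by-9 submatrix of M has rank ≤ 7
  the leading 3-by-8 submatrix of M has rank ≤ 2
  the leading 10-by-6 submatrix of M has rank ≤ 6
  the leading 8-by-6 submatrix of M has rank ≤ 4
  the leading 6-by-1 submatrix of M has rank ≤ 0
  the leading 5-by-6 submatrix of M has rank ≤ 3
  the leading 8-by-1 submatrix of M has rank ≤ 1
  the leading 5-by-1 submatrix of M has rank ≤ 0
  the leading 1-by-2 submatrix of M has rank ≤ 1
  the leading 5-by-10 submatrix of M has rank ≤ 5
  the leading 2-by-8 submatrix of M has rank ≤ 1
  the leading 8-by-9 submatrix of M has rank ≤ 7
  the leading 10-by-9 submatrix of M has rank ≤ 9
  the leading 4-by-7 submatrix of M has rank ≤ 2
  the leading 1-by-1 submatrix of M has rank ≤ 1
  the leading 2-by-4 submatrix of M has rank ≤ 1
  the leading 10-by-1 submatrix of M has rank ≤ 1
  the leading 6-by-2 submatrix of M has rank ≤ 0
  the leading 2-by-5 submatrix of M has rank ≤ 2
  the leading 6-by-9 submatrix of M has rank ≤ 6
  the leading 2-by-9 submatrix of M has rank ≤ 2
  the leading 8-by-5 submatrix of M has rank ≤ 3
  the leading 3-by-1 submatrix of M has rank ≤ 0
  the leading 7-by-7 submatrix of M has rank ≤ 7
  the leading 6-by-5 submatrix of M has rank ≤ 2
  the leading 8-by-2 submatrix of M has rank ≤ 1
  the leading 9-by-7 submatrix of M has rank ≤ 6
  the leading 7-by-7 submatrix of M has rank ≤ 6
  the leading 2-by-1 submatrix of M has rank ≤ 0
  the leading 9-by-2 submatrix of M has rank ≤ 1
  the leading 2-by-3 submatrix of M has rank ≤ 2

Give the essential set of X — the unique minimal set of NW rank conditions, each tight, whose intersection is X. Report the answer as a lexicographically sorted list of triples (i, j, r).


Recovering R(i,j) via the rank-extension bound from the 33 conditions:

  row 1: 0 | 0 | 1 | 1 | 1 | 1 | 1 | 1 | 1 | 1
  row 2: 0 | 0 | 1 | 1 | 1 | 1 | 1 | 1 | 2 | 2
  row 3: 0 | 0 | 1 | 2 | 2 | 2 | 2 | 2 | 3 | 3
  row 4: 0 | 0 | 1 | 2 | 2 | 2 | 2 | 3 | 4 | 4
  row 5: 0 | 0 | 1 | 2 | 2 | 3 | 3 | 4 | 5 | 5
  row 6: 0 | 0 | 1 | 2 | 2 | 3 | 4 | 5 | 6 | 6
  row 7: 1 | 1 | 2 | 3 | 3 | 4 | 5 | 6 | 7 | 7
  row 8: 1 | 1 | 2 | 3 | 3 | 4 | 5 | 6 | 7 | 8
  row 9: 1 | 1 | 2 | 3 | 4 | 5 | 6 | 7 | 8 | 9
  row 10: 1 | 2 | 3 | 4 | 5 | 6 | 7 | 8 | 9 | 10

giving w = (3, 9, 4, 8, 6, 7, 1, 10, 5, 2) via Δ²R.

D(w) has 25 cells with 6 SE-corners; essential set:

[(2, 8, 1), (4, 7, 2), (6, 2, 0), (6, 5, 2), (8, 5, 3), (9, 2, 1)]
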